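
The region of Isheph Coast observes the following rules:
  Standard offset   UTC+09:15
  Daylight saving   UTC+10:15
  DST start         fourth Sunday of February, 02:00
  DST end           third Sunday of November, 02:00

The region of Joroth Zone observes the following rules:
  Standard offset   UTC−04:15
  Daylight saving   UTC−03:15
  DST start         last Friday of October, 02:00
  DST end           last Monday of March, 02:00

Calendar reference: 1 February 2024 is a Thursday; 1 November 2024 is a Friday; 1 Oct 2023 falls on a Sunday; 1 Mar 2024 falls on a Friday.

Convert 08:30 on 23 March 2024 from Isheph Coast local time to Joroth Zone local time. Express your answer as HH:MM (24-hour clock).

19:00

1 February 2024 is a Thursday, so the first Sunday is February 4 and the fourth is February 25.
1 November 2024 is a Friday, so the first Sunday is November 3 and the third is November 17.
23 March 2024 lies within the daylight-saving period (25 February – 17 November), so Isheph Coast is on daylight time, UTC+10:15.
08:30 Isheph Coast − 10h15m = 22:15 UTC (rolling into the previous day, 22 March 2024).
1 October 2023 is a Sunday, so Fridays fall on 6, 13, 20, 27; the last is October 27.
1 March 2024 is a Friday, so Mondays fall on 4, 11, 18, 25; the last is March 25.
At the standard offset (UTC−04:15), 22:15 UTC − 4h15m = 18:00 Joroth Zone standard time.
The standard-time date in Joroth Zone, 22 March 2024, falls between 27 October 2023 and 25 March 2024, so daylight saving is in effect and Joroth Zone is at UTC−03:15.
22:15 UTC − 3h15m = 19:00 Joroth Zone.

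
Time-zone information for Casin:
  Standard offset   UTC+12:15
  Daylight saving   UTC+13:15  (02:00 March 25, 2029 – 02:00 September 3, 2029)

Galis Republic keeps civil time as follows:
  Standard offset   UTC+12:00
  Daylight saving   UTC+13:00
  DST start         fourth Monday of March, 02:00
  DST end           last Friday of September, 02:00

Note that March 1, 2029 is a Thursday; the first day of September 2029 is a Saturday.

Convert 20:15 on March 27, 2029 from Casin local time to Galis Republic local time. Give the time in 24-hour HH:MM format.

20:00

March 27, 2029 lies within the daylight-saving period (25 March – 3 September), so Casin is on daylight time, UTC+13:15.
20:15 Casin − 13h15m = 07:00 UTC.
1 March 2029 is a Thursday, so the first Monday is March 5 and the fourth is March 26.
1 September 2029 is a Saturday, so Fridays fall on 7, 14, 21, 28; the last is September 28.
At the standard offset (UTC+12:00), 07:00 UTC + 12h = 19:00 Galis Republic standard time.
The standard-time date in Galis Republic, March 27, 2029, falls between 26 March and 28 September, so daylight saving is in effect and Galis Republic is at UTC+13:00.
07:00 UTC + 13h = 20:00 Galis Republic.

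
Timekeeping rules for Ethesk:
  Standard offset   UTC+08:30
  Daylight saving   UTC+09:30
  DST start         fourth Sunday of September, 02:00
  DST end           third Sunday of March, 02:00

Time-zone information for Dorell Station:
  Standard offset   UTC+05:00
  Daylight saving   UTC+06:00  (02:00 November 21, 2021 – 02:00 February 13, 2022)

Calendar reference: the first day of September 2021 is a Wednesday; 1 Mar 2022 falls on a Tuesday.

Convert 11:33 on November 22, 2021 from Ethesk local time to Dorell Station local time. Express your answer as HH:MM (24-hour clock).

08:03

1 September 2021 is a Wednesday, so the first Sunday is September 5 and the fourth is September 26.
1 March 2022 is a Tuesday, so the first Sunday is March 6 and the third is March 20.
November 22, 2021 falls between 26 September 2021 and 20 March 2022, so daylight saving is in effect and Ethesk is at UTC+09:30.
11:33 Ethesk − 9h30m = 02:03 UTC.
At the standard offset (UTC+05:00), 02:03 UTC + 5h = 07:03 Dorell Station standard time.
Daylight saving runs 21 November 2021 – 13 February 2022; the standard-time date in Dorell Station, November 22, 2021, is inside that window, so Dorell Station is at UTC+06:00.
02:03 UTC + 6h = 08:03 Dorell Station.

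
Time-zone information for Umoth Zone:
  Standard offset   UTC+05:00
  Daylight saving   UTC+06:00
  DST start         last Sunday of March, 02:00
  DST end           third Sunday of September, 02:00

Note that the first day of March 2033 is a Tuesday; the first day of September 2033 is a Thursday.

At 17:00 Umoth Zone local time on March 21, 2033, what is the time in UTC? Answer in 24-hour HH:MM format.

1 March 2033 is a Tuesday, so Sundays fall on 6, 13, 20, 27; the last is March 27.
1 September 2033 is a Thursday, so the first Sunday is September 4 and the third is September 18.
March 21, 2033 does not fall between 27 March and 18 September, so daylight saving is not in effect and Umoth Zone is at UTC+05:00.
17:00 local − 5h = 12:00 UTC.

12:00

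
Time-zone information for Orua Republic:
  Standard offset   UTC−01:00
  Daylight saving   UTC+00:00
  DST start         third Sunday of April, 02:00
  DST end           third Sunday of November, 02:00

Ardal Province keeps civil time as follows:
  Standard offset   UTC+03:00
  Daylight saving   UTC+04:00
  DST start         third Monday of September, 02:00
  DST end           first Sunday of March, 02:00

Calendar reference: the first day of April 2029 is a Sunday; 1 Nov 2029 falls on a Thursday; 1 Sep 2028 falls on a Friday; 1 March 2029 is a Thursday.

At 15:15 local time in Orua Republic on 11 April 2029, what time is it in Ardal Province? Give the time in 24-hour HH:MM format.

19:15

1 April 2029 is a Sunday, so the first Sunday is April 1 and the third is April 15.
1 November 2029 is a Thursday, so the first Sunday is November 4 and the third is November 18.
Daylight saving runs 15 April – 18 November; 11 April 2029 is outside that window, so Orua Republic is on standard time at UTC−01:00.
15:15 Orua Republic + 1h = 16:15 UTC.
1 September 2028 is a Friday, so the first Monday is September 4 and the third is September 18.
1 March 2029 is a Thursday, so the first Sunday is March 4.
At the standard offset (UTC+03:00), 16:15 UTC + 3h = 19:15 Ardal Province standard time.
The standard-time date in Ardal Province, 11 April 2029, is outside the daylight-saving period (18 September 2028 – 4 March 2029), so Ardal Province is on standard time, UTC+03:00.
16:15 UTC + 3h = 19:15 Ardal Province.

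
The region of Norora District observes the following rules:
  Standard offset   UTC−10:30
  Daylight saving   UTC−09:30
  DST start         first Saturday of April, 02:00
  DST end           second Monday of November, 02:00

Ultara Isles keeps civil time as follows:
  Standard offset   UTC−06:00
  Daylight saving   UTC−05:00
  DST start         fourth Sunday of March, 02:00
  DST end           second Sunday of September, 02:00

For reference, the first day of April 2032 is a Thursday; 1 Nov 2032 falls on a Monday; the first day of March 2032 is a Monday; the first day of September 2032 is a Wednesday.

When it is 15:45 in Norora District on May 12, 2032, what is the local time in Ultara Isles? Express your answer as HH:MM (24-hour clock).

20:15

1 April 2032 is a Thursday, so the first Saturday is April 3.
1 November 2032 is a Monday, so the first Monday is November 1 and the second is November 8.
Daylight saving runs 3 April – 8 November; May 12, 2032 is inside that window, so Norora District is at UTC−09:30.
15:45 Norora District + 9h30m = 01:15 UTC (rolling into the next day, 13 May 2032).
1 March 2032 is a Monday, so the first Sunday is March 7 and the fourth is March 28.
1 September 2032 is a Wednesday, so the first Sunday is September 5 and the second is September 12.
At the standard offset (UTC−06:00), 01:15 UTC − 6h = 19:15 Ultara Isles standard time (rolling into the previous day, 12 May 2032).
The standard-time date in Ultara Isles, May 12, 2032, lies within the daylight-saving period (28 March – 12 September), so Ultara Isles is on daylight time, UTC−05:00.
01:15 UTC − 5h = 20:15 Ultara Isles (rolling into the previous day, 12 May 2032).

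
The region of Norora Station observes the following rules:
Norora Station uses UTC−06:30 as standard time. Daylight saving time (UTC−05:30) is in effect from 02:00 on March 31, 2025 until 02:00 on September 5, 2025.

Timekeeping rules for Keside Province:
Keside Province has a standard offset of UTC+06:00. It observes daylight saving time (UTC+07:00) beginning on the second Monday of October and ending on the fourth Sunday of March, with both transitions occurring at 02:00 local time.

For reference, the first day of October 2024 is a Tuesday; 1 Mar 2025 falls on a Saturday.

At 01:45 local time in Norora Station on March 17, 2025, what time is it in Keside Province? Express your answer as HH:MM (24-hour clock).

March 17, 2025 does not fall between 31 March and 5 September, so daylight saving is not in effect and Norora Station is at UTC−06:30.
01:45 Norora Station + 6h30m = 08:15 UTC.
1 October 2024 is a Tuesday, so the first Monday is October 7 and the second is October 14.
1 March 2025 is a Saturday, so the first Sunday is March 2 and the fourth is March 23.
At the standard offset (UTC+06:00), 08:15 UTC + 6h = 14:15 Keside Province standard time.
The standard-time date in Keside Province, March 17, 2025, lies within the daylight-saving period (14 October 2024 – 23 March 2025), so Keside Province is on daylight time, UTC+07:00.
08:15 UTC + 7h = 15:15 Keside Province.

15:15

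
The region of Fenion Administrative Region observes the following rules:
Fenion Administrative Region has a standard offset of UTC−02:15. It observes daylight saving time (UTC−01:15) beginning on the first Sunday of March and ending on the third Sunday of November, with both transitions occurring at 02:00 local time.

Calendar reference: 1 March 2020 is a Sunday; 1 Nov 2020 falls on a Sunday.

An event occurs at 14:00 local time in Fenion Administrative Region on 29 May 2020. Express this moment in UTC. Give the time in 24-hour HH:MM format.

15:15

1 March 2020 is a Sunday, so the first Sunday is March 1.
1 November 2020 is a Sunday, so the first Sunday is November 1 and the third is November 15.
29 May 2020 falls between 1 March and 15 November, so daylight saving is in effect and Fenion Administrative Region is at UTC−01:15.
14:00 local + 1h15m = 15:15 UTC.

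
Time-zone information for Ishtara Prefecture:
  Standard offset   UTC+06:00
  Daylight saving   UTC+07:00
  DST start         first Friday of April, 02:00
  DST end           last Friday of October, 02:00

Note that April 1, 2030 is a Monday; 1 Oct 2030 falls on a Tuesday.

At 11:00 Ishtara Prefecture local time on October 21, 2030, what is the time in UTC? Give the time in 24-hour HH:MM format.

1 April 2030 is a Monday, so the first Friday is April 5.
1 October 2030 is a Tuesday, so Fridays fall on 4, 11, 18, 25; the last is October 25.
October 21, 2030 falls between 5 April and 25 October, so daylight saving is in effect and Ishtara Prefecture is at UTC+07:00.
11:00 local − 7h = 04:00 UTC.

04:00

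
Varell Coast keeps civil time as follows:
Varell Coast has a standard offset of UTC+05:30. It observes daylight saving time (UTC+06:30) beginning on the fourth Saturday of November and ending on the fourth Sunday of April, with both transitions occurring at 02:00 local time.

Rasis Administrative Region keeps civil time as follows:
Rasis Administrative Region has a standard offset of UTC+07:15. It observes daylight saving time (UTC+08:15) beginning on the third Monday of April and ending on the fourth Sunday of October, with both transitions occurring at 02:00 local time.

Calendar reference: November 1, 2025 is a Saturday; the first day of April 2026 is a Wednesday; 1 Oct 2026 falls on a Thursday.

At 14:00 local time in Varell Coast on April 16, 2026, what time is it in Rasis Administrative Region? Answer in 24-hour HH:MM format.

1 November 2025 is a Saturday, so the first Saturday is November 1 and the fourth is November 22.
1 April 2026 is a Wednesday, so the first Sunday is April 5 and the fourth is April 26.
April 16, 2026 falls between 22 November 2025 and 26 April 2026, so daylight saving is in effect and Varell Coast is at UTC+06:30.
14:00 Varell Coast − 6h30m = 07:30 UTC.
1 April 2026 is a Wednesday, so the first Monday is April 6 and the third is April 20.
1 October 2026 is a Thursday, so the first Sunday is October 4 and the fourth is October 25.
At the standard offset (UTC+07:15), 07:30 UTC + 7h15m = 14:45 Rasis Administrative Region standard time.
The standard-time date in Rasis Administrative Region, April 16, 2026, is outside the daylight-saving period (20 April – 25 October), so Rasis Administrative Region is on standard time, UTC+07:15.
07:30 UTC + 7h15m = 14:45 Rasis Administrative Region.

14:45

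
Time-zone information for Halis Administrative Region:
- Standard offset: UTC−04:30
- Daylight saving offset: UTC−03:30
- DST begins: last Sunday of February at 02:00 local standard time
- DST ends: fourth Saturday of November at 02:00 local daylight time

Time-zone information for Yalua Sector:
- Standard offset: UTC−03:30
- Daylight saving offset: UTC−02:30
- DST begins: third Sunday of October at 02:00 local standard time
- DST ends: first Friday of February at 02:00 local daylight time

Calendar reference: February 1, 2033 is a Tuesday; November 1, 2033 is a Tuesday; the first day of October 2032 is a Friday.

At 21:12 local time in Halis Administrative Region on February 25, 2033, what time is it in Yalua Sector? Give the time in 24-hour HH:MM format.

22:12

1 February 2033 is a Tuesday, so Sundays fall on 6, 13, 20, 27; the last is February 27.
1 November 2033 is a Tuesday, so the first Saturday is November 5 and the fourth is November 26.
Daylight saving runs 27 February – 26 November; February 25, 2033 is outside that window, so Halis Administrative Region is on standard time at UTC−04:30.
21:12 Halis Administrative Region + 4h30m = 01:42 UTC (rolling into the next day, 26 February 2033).
1 October 2032 is a Friday, so the first Sunday is October 3 and the third is October 17.
1 February 2033 is a Tuesday, so the first Friday is February 4.
At the standard offset (UTC−03:30), 01:42 UTC − 3h30m = 22:12 Yalua Sector standard time (rolling into the previous day, 25 February 2033).
Daylight saving runs 17 October 2032 – 4 February 2033; the standard-time date in Yalua Sector, February 25, 2033, is outside that window, so Yalua Sector is on standard time at UTC−03:30.
01:42 UTC − 3h30m = 22:12 Yalua Sector (rolling into the previous day, 25 February 2033).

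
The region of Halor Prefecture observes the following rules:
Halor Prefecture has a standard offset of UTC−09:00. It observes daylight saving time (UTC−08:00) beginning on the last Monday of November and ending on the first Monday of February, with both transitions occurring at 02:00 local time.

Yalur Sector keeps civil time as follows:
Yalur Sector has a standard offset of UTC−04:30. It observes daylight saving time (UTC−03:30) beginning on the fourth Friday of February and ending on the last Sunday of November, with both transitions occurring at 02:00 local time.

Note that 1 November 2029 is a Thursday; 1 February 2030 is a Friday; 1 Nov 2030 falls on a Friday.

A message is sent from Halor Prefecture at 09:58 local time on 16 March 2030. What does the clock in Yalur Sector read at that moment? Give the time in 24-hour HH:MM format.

15:28

1 November 2029 is a Thursday, so Mondays fall on 5, 12, 19, 26; the last is November 26.
1 February 2030 is a Friday, so the first Monday is February 4.
16 March 2030 does not fall between 26 November 2029 and 4 February 2030, so daylight saving is not in effect and Halor Prefecture is at UTC−09:00.
09:58 Halor Prefecture + 9h = 18:58 UTC.
1 February 2030 is a Friday, so the first Friday is February 1 and the fourth is February 22.
1 November 2030 is a Friday, so Sundays fall on 3, 10, 17, 24; the last is November 24.
At the standard offset (UTC−04:30), 18:58 UTC − 4h30m = 14:28 Yalur Sector standard time.
The standard-time date in Yalur Sector, 16 March 2030, lies within the daylight-saving period (22 February – 24 November), so Yalur Sector is on daylight time, UTC−03:30.
18:58 UTC − 3h30m = 15:28 Yalur Sector.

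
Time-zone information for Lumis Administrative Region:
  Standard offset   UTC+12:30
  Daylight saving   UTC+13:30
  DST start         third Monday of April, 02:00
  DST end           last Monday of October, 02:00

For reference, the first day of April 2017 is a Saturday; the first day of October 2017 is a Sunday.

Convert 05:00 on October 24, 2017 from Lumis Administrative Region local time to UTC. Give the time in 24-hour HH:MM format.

1 April 2017 is a Saturday, so the first Monday is April 3 and the third is April 17.
1 October 2017 is a Sunday, so Mondays fall on 2, 9, 16, 23, 30; the last is October 30.
October 24, 2017 lies within the daylight-saving period (17 April – 30 October), so Lumis Administrative Region is on daylight time, UTC+13:30.
05:00 local − 13h30m = 15:30 UTC (rolling into the previous day, 23 October 2017).

15:30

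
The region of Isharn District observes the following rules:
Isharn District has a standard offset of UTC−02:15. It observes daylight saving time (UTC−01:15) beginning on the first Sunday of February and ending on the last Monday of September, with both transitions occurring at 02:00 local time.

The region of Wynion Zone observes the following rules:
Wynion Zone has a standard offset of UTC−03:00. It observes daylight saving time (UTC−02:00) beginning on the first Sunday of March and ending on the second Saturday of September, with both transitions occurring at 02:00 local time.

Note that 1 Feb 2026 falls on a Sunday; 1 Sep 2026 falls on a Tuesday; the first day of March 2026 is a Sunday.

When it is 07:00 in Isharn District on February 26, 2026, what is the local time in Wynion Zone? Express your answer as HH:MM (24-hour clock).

1 February 2026 is a Sunday, so the first Sunday is February 1.
1 September 2026 is a Tuesday, so Mondays fall on 7, 14, 21, 28; the last is September 28.
February 26, 2026 lies within the daylight-saving period (1 February – 28 September), so Isharn District is on daylight time, UTC−01:15.
07:00 Isharn District + 1h15m = 08:15 UTC.
1 March 2026 is a Sunday, so the first Sunday is March 1.
1 September 2026 is a Tuesday, so the first Saturday is September 5 and the second is September 12.
At the standard offset (UTC−03:00), 08:15 UTC − 3h = 05:15 Wynion Zone standard time.
The standard-time date in Wynion Zone, February 26, 2026, does not fall between 1 March and 12 September, so daylight saving is not in effect and Wynion Zone is at UTC−03:00.
08:15 UTC − 3h = 05:15 Wynion Zone.

05:15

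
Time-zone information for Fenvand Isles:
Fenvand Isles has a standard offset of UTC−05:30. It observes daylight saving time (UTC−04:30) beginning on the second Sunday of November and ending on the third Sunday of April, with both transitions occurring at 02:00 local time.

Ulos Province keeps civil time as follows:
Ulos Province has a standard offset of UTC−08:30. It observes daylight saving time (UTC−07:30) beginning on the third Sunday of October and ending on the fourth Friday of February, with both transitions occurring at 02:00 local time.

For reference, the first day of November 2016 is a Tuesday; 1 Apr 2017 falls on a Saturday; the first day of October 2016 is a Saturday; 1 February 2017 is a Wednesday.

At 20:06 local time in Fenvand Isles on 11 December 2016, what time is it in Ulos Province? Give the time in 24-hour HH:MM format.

1 November 2016 is a Tuesday, so the first Sunday is November 6 and the second is November 13.
1 April 2017 is a Saturday, so the first Sunday is April 2 and the third is April 16.
Daylight saving runs 13 November 2016 – 16 April 2017; 11 December 2016 is inside that window, so Fenvand Isles is at UTC−04:30.
20:06 Fenvand Isles + 4h30m = 00:36 UTC (rolling into the next day, 12 December 2016).
1 October 2016 is a Saturday, so the first Sunday is October 2 and the third is October 16.
1 February 2017 is a Wednesday, so the first Friday is February 3 and the fourth is February 24.
At the standard offset (UTC−08:30), 00:36 UTC − 8h30m = 16:06 Ulos Province standard time (rolling into the previous day, 11 December 2016).
The standard-time date in Ulos Province, 11 December 2016, lies within the daylight-saving period (16 October 2016 – 24 February 2017), so Ulos Province is on daylight time, UTC−07:30.
00:36 UTC − 7h30m = 17:06 Ulos Province (rolling into the previous day, 11 December 2016).

17:06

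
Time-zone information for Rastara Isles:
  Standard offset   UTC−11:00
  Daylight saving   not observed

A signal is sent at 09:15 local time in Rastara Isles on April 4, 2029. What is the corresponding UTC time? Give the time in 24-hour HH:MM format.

Rastara Isles has no daylight saving, so its offset is UTC−11:00 year-round.
09:15 local + 11h = 20:15 UTC.

20:15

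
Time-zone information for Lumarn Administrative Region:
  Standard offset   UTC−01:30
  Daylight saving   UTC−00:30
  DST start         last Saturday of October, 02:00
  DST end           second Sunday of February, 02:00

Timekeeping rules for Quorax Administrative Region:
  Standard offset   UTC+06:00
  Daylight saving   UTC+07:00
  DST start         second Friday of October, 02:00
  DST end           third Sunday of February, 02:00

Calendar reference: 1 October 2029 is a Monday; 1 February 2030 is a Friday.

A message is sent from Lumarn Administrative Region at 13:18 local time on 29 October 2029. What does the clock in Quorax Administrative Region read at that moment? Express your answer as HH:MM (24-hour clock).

1 October 2029 is a Monday, so Saturdays fall on 6, 13, 20, 27; the last is October 27.
1 February 2030 is a Friday, so the first Sunday is February 3 and the second is February 10.
Daylight saving runs 27 October 2029 – 10 February 2030; 29 October 2029 is inside that window, so Lumarn Administrative Region is at UTC−00:30.
13:18 Lumarn Administrative Region + 0h30m = 13:48 UTC.
1 October 2029 is a Monday, so the first Friday is October 5 and the second is October 12.
1 February 2030 is a Friday, so the first Sunday is February 3 and the third is February 17.
At the standard offset (UTC+06:00), 13:48 UTC + 6h = 19:48 Quorax Administrative Region standard time.
The standard-time date in Quorax Administrative Region, 29 October 2029, falls between 12 October 2029 and 17 February 2030, so daylight saving is in effect and Quorax Administrative Region is at UTC+07:00.
13:48 UTC + 7h = 20:48 Quorax Administrative Region.

20:48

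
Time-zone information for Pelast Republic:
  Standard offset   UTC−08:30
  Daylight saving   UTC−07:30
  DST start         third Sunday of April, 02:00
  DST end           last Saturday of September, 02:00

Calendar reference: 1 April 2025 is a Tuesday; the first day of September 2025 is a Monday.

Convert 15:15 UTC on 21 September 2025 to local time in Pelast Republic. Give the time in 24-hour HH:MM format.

07:45

1 April 2025 is a Tuesday, so the first Sunday is April 6 and the third is April 20.
1 September 2025 is a Monday, so Saturdays fall on 6, 13, 20, 27; the last is September 27.
At the standard offset (UTC−08:30), 15:15 UTC − 8h30m = 06:45 Pelast Republic standard time.
The standard-time date in Pelast Republic, 21 September 2025, lies within the daylight-saving period (20 April – 27 September), so Pelast Republic is on daylight time, UTC−07:30.
15:15 UTC − 7h30m = 07:45 local.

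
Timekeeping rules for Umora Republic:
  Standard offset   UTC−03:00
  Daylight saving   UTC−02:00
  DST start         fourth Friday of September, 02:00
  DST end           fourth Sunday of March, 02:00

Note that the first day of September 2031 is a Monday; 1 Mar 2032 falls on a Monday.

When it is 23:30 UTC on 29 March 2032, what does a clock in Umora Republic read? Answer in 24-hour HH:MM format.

20:30

1 September 2031 is a Monday, so the first Friday is September 5 and the fourth is September 26.
1 March 2032 is a Monday, so the first Sunday is March 7 and the fourth is March 28.
At the standard offset (UTC−03:00), 23:30 UTC − 3h = 20:30 Umora Republic standard time.
The standard-time date in Umora Republic, 29 March 2032, does not fall between 26 September 2031 and 28 March 2032, so daylight saving is not in effect and Umora Republic is at UTC−03:00.
23:30 UTC − 3h = 20:30 local.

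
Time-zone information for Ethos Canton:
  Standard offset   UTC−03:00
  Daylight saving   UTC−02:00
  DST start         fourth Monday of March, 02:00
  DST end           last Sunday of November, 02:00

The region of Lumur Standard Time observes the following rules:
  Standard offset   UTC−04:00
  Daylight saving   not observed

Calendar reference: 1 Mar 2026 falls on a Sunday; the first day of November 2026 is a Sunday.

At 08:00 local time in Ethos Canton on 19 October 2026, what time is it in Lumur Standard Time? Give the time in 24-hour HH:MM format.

06:00

1 March 2026 is a Sunday, so the first Monday is March 2 and the fourth is March 23.
1 November 2026 is a Sunday, so Sundays fall on 1, 8, 15, 22, 29; the last is November 29.
19 October 2026 lies within the daylight-saving period (23 March – 29 November), so Ethos Canton is on daylight time, UTC−02:00.
08:00 Ethos Canton + 2h = 10:00 UTC.
Lumur Standard Time stays on UTC−04:00 all year.
10:00 UTC − 4h = 06:00 Lumur Standard Time.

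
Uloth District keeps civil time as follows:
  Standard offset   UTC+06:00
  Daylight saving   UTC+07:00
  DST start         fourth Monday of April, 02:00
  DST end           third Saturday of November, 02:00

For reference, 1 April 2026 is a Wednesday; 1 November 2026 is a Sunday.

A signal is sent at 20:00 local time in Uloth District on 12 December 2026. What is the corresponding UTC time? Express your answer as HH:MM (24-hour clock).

14:00

1 April 2026 is a Wednesday, so the first Monday is April 6 and the fourth is April 27.
1 November 2026 is a Sunday, so the first Saturday is November 7 and the third is November 21.
12 December 2026 is outside the daylight-saving period (27 April – 21 November), so Uloth District is on standard time, UTC+06:00.
20:00 local − 6h = 14:00 UTC.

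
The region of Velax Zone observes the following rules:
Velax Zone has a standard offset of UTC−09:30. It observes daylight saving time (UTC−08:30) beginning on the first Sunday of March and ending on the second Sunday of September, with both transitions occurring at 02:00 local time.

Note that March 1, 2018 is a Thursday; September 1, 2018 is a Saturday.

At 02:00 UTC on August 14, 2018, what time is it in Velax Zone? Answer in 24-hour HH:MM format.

17:30

1 March 2018 is a Thursday, so the first Sunday is March 4.
1 September 2018 is a Saturday, so the first Sunday is September 2 and the second is September 9.
At the standard offset (UTC−09:30), 02:00 UTC − 9h30m = 16:30 Velax Zone standard time (rolling into the previous day, 13 August 2018).
Daylight saving runs 4 March – 9 September; the standard-time date in Velax Zone, August 13, 2018, is inside that window, so Velax Zone is at UTC−08:30.
02:00 UTC − 8h30m = 17:30 local (rolling into the previous day, 13 August 2018).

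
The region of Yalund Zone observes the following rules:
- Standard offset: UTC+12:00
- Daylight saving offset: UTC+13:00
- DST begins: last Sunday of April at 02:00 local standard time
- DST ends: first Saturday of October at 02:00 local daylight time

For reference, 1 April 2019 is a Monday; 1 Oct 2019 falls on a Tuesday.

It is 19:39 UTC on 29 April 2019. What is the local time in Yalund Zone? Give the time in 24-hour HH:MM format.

1 April 2019 is a Monday, so Sundays fall on 7, 14, 21, 28; the last is April 28.
1 October 2019 is a Tuesday, so the first Saturday is October 5.
At the standard offset (UTC+12:00), 19:39 UTC + 12h = 07:39 Yalund Zone standard time (rolling into the next day, 30 April 2019).
The standard-time date in Yalund Zone, 30 April 2019, falls between 28 April and 5 October, so daylight saving is in effect and Yalund Zone is at UTC+13:00.
19:39 UTC + 13h = 08:39 local (rolling into the next day, 30 April 2019).

08:39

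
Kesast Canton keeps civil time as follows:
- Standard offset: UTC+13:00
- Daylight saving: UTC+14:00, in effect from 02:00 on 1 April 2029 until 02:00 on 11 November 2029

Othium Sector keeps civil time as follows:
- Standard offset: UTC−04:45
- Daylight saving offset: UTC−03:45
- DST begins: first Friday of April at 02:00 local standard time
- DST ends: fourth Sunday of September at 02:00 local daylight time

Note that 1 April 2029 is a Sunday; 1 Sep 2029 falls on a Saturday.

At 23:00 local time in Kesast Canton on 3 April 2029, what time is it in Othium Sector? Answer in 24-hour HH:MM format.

04:15

3 April 2029 falls between 1 April and 11 November, so daylight saving is in effect and Kesast Canton is at UTC+14:00.
23:00 Kesast Canton − 14h = 09:00 UTC.
1 April 2029 is a Sunday, so the first Friday is April 6.
1 September 2029 is a Saturday, so the first Sunday is September 2 and the fourth is September 23.
At the standard offset (UTC−04:45), 09:00 UTC − 4h45m = 04:15 Othium Sector standard time.
The standard-time date in Othium Sector, 3 April 2029, does not fall between 6 April and 23 September, so daylight saving is not in effect and Othium Sector is at UTC−04:45.
09:00 UTC − 4h45m = 04:15 Othium Sector.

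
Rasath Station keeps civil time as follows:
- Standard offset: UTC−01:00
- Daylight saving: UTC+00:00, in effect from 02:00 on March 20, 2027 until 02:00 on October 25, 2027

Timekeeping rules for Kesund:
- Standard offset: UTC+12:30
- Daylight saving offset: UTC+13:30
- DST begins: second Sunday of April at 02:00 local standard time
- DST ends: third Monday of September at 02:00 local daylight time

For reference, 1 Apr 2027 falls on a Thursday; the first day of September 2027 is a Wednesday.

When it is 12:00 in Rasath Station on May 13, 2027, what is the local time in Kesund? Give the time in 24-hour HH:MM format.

01:30

Daylight saving runs 20 March – 25 October; May 13, 2027 is inside that window, so Rasath Station is at UTC+00:00.
12:00 Rasath Station − 0h = 12:00 UTC.
1 April 2027 is a Thursday, so the first Sunday is April 4 and the second is April 11.
1 September 2027 is a Wednesday, so the first Monday is September 6 and the third is September 20.
At the standard offset (UTC+12:30), 12:00 UTC + 12h30m = 00:30 Kesund standard time (rolling into the next day, 14 May 2027).
The standard-time date in Kesund, May 14, 2027, lies within the daylight-saving period (11 April – 20 September), so Kesund is on daylight time, UTC+13:30.
12:00 UTC + 13h30m = 01:30 Kesund (rolling into the next day, 14 May 2027).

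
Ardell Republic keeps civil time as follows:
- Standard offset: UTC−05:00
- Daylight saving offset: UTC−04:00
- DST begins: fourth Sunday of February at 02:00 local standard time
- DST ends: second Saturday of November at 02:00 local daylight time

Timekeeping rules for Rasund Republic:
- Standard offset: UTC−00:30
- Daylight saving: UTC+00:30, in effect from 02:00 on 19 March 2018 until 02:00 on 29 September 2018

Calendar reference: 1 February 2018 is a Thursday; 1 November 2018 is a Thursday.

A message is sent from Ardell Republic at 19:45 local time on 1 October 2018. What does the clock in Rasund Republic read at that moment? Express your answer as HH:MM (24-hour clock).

23:15

1 February 2018 is a Thursday, so the first Sunday is February 4 and the fourth is February 25.
1 November 2018 is a Thursday, so the first Saturday is November 3 and the second is November 10.
1 October 2018 falls between 25 February and 10 November, so daylight saving is in effect and Ardell Republic is at UTC−04:00.
19:45 Ardell Republic + 4h = 23:45 UTC.
At the standard offset (UTC−00:30), 23:45 UTC − 0h30m = 23:15 Rasund Republic standard time.
The standard-time date in Rasund Republic, 1 October 2018, does not fall between 19 March and 29 September, so daylight saving is not in effect and Rasund Republic is at UTC−00:30.
23:45 UTC − 0h30m = 23:15 Rasund Republic.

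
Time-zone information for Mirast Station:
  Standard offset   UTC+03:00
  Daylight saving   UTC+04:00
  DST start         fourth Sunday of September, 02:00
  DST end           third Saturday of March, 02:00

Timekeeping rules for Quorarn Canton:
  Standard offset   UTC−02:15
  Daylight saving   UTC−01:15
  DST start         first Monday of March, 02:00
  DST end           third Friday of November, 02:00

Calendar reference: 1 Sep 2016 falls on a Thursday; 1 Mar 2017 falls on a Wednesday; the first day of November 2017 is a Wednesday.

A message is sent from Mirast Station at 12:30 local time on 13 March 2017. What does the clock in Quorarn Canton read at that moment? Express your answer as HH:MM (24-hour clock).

07:15

1 September 2016 is a Thursday, so the first Sunday is September 4 and the fourth is September 25.
1 March 2017 is a Wednesday, so the first Saturday is March 4 and the third is March 18.
Daylight saving runs 25 September 2016 – 18 March 2017; 13 March 2017 is inside that window, so Mirast Station is at UTC+04:00.
12:30 Mirast Station − 4h = 08:30 UTC.
1 March 2017 is a Wednesday, so the first Monday is March 6.
1 November 2017 is a Wednesday, so the first Friday is November 3 and the third is November 17.
At the standard offset (UTC−02:15), 08:30 UTC − 2h15m = 06:15 Quorarn Canton standard time.
The standard-time date in Quorarn Canton, 13 March 2017, falls between 6 March and 17 November, so daylight saving is in effect and Quorarn Canton is at UTC−01:15.
08:30 UTC − 1h15m = 07:15 Quorarn Canton.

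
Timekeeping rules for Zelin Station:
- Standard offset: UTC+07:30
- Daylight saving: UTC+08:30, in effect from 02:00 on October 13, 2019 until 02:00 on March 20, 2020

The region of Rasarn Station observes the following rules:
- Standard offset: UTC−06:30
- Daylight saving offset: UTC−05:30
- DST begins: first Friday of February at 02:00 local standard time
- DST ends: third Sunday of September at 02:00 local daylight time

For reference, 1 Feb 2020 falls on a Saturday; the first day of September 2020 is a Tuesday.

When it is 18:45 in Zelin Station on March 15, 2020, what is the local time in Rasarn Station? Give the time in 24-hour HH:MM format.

04:45

Daylight saving runs 13 October 2019 – 20 March 2020; March 15, 2020 is inside that window, so Zelin Station is at UTC+08:30.
18:45 Zelin Station − 8h30m = 10:15 UTC.
1 February 2020 is a Saturday, so the first Friday is February 7.
1 September 2020 is a Tuesday, so the first Sunday is September 6 and the third is September 20.
At the standard offset (UTC−06:30), 10:15 UTC − 6h30m = 03:45 Rasarn Station standard time.
The standard-time date in Rasarn Station, March 15, 2020, falls between 7 February and 20 September, so daylight saving is in effect and Rasarn Station is at UTC−05:30.
10:15 UTC − 5h30m = 04:45 Rasarn Station.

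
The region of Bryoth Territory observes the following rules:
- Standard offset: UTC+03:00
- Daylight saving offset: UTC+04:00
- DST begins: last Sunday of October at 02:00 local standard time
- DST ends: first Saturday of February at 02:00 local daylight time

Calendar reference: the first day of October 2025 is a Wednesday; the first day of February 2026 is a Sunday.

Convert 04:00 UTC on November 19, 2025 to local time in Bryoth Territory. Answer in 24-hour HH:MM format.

1 October 2025 is a Wednesday, so Sundays fall on 5, 12, 19, 26; the last is October 26.
1 February 2026 is a Sunday, so the first Saturday is February 7.
At the standard offset (UTC+03:00), 04:00 UTC + 3h = 07:00 Bryoth Territory standard time.
The standard-time date in Bryoth Territory, November 19, 2025, falls between 26 October 2025 and 7 February 2026, so daylight saving is in effect and Bryoth Territory is at UTC+04:00.
04:00 UTC + 4h = 08:00 local.

08:00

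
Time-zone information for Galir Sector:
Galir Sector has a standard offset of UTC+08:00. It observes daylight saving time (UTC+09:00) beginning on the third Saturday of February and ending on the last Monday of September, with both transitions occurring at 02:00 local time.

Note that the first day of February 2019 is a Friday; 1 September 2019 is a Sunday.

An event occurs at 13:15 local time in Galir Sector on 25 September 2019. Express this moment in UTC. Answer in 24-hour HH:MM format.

04:15

1 February 2019 is a Friday, so the first Saturday is February 2 and the third is February 16.
1 September 2019 is a Sunday, so Mondays fall on 2, 9, 16, 23, 30; the last is September 30.
Daylight saving runs 16 February – 30 September; 25 September 2019 is inside that window, so Galir Sector is at UTC+09:00.
13:15 local − 9h = 04:15 UTC.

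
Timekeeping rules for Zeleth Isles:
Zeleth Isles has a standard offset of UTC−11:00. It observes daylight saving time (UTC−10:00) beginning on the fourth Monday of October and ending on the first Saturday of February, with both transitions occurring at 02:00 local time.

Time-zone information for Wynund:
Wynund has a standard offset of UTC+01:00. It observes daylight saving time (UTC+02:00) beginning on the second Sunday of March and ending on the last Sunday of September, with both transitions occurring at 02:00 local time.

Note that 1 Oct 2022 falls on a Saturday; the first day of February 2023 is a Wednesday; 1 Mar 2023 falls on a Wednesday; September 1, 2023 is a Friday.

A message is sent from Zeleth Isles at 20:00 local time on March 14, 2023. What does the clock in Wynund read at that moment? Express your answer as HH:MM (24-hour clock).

09:00

1 October 2022 is a Saturday, so the first Monday is October 3 and the fourth is October 24.
1 February 2023 is a Wednesday, so the first Saturday is February 4.
March 14, 2023 does not fall between 24 October 2022 and 4 February 2023, so daylight saving is not in effect and Zeleth Isles is at UTC−11:00.
20:00 Zeleth Isles + 11h = 07:00 UTC (rolling into the next day, 15 March 2023).
1 March 2023 is a Wednesday, so the first Sunday is March 5 and the second is March 12.
1 September 2023 is a Friday, so Sundays fall on 3, 10, 17, 24; the last is September 24.
At the standard offset (UTC+01:00), 07:00 UTC + 1h = 08:00 Wynund standard time.
The standard-time date in Wynund, March 15, 2023, lies within the daylight-saving period (12 March – 24 September), so Wynund is on daylight time, UTC+02:00.
07:00 UTC + 2h = 09:00 Wynund.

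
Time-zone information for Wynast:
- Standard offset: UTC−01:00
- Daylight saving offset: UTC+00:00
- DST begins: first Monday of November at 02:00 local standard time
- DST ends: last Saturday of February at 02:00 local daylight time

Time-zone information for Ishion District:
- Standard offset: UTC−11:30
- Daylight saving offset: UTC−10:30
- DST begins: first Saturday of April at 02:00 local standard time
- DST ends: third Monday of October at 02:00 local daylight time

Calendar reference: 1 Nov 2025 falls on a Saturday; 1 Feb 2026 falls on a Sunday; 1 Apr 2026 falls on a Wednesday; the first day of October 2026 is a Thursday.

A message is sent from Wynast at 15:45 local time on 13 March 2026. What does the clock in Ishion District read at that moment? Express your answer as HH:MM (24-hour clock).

1 November 2025 is a Saturday, so the first Monday is November 3.
1 February 2026 is a Sunday, so Saturdays fall on 7, 14, 21, 28; the last is February 28.
13 March 2026 is outside the daylight-saving period (3 November 2025 – 28 February 2026), so Wynast is on standard time, UTC−01:00.
15:45 Wynast + 1h = 16:45 UTC.
1 April 2026 is a Wednesday, so the first Saturday is April 4.
1 October 2026 is a Thursday, so the first Monday is October 5 and the third is October 19.
At the standard offset (UTC−11:30), 16:45 UTC − 11h30m = 05:15 Ishion District standard time.
The standard-time date in Ishion District, 13 March 2026, is outside the daylight-saving period (4 April – 19 October), so Ishion District is on standard time, UTC−11:30.
16:45 UTC − 11h30m = 05:15 Ishion District.

05:15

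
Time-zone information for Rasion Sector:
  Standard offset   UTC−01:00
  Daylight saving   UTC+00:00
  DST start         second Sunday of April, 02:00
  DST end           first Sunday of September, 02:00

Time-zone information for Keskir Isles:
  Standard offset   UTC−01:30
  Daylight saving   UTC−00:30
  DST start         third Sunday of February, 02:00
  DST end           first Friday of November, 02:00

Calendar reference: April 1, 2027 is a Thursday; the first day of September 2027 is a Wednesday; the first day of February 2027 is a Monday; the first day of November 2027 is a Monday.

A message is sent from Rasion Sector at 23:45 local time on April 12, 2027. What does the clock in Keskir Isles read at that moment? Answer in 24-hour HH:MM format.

1 April 2027 is a Thursday, so the first Sunday is April 4 and the second is April 11.
1 September 2027 is a Wednesday, so the first Sunday is September 5.
April 12, 2027 lies within the daylight-saving period (11 April – 5 September), so Rasion Sector is on daylight time, UTC+00:00.
23:45 Rasion Sector − 0h = 23:45 UTC.
1 February 2027 is a Monday, so the first Sunday is February 7 and the third is February 21.
1 November 2027 is a Monday, so the first Friday is November 5.
At the standard offset (UTC−01:30), 23:45 UTC − 1h30m = 22:15 Keskir Isles standard time.
Daylight saving runs 21 February – 5 November; the standard-time date in Keskir Isles, April 12, 2027, is inside that window, so Keskir Isles is at UTC−00:30.
23:45 UTC − 0h30m = 23:15 Keskir Isles.

23:15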